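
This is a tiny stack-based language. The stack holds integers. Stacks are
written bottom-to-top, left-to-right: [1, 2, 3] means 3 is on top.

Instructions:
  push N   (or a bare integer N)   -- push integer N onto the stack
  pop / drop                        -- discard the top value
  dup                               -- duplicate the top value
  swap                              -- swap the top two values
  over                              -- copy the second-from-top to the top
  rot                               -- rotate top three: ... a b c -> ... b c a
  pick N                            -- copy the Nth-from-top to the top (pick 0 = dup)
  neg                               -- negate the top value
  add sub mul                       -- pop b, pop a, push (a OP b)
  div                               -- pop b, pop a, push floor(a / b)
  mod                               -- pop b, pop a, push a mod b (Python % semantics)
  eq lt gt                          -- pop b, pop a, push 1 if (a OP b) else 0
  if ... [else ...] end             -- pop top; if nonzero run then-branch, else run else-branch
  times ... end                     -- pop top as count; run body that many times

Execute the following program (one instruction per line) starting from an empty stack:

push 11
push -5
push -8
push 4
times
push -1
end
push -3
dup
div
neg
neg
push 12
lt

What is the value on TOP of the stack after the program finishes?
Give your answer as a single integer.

Answer: 1

Derivation:
After 'push 11': [11]
After 'push -5': [11, -5]
After 'push -8': [11, -5, -8]
After 'push 4': [11, -5, -8, 4]
After 'times': [11, -5, -8]
After 'push -1': [11, -5, -8, -1]
After 'push -1': [11, -5, -8, -1, -1]
After 'push -1': [11, -5, -8, -1, -1, -1]
After 'push -1': [11, -5, -8, -1, -1, -1, -1]
After 'push -3': [11, -5, -8, -1, -1, -1, -1, -3]
After 'dup': [11, -5, -8, -1, -1, -1, -1, -3, -3]
After 'div': [11, -5, -8, -1, -1, -1, -1, 1]
After 'neg': [11, -5, -8, -1, -1, -1, -1, -1]
After 'neg': [11, -5, -8, -1, -1, -1, -1, 1]
After 'push 12': [11, -5, -8, -1, -1, -1, -1, 1, 12]
After 'lt': [11, -5, -8, -1, -1, -1, -1, 1]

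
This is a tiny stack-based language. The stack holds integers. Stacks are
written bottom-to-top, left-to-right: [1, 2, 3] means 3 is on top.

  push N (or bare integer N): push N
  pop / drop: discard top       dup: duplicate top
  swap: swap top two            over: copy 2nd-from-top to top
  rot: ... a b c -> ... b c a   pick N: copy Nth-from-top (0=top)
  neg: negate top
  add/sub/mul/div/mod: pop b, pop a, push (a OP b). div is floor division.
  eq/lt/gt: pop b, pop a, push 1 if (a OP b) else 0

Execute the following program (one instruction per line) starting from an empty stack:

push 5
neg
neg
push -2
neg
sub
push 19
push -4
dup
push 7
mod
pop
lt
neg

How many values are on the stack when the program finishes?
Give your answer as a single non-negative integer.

After 'push 5': stack = [5] (depth 1)
After 'neg': stack = [-5] (depth 1)
After 'neg': stack = [5] (depth 1)
After 'push -2': stack = [5, -2] (depth 2)
After 'neg': stack = [5, 2] (depth 2)
After 'sub': stack = [3] (depth 1)
After 'push 19': stack = [3, 19] (depth 2)
After 'push -4': stack = [3, 19, -4] (depth 3)
After 'dup': stack = [3, 19, -4, -4] (depth 4)
After 'push 7': stack = [3, 19, -4, -4, 7] (depth 5)
After 'mod': stack = [3, 19, -4, 3] (depth 4)
After 'pop': stack = [3, 19, -4] (depth 3)
After 'lt': stack = [3, 0] (depth 2)
After 'neg': stack = [3, 0] (depth 2)

Answer: 2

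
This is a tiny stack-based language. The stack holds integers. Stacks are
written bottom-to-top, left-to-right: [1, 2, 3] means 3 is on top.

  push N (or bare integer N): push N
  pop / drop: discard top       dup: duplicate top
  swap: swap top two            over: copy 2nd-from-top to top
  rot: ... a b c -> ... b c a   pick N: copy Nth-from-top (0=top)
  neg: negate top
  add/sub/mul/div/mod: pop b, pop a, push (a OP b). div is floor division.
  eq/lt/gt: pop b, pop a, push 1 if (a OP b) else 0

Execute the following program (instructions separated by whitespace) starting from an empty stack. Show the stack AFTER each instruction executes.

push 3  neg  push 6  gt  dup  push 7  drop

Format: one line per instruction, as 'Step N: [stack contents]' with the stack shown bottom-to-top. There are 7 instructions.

Step 1: [3]
Step 2: [-3]
Step 3: [-3, 6]
Step 4: [0]
Step 5: [0, 0]
Step 6: [0, 0, 7]
Step 7: [0, 0]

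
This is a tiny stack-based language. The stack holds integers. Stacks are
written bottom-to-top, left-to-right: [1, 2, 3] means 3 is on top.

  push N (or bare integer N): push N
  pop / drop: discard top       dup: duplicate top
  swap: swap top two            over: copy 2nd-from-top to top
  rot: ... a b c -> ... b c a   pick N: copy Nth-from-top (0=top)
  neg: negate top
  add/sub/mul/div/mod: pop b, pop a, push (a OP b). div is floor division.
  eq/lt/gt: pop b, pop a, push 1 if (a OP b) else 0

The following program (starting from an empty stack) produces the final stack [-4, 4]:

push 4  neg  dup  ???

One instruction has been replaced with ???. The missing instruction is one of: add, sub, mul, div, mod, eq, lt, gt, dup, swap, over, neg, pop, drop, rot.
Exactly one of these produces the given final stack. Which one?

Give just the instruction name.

Stack before ???: [-4, -4]
Stack after ???:  [-4, 4]
The instruction that transforms [-4, -4] -> [-4, 4] is: neg

Answer: neg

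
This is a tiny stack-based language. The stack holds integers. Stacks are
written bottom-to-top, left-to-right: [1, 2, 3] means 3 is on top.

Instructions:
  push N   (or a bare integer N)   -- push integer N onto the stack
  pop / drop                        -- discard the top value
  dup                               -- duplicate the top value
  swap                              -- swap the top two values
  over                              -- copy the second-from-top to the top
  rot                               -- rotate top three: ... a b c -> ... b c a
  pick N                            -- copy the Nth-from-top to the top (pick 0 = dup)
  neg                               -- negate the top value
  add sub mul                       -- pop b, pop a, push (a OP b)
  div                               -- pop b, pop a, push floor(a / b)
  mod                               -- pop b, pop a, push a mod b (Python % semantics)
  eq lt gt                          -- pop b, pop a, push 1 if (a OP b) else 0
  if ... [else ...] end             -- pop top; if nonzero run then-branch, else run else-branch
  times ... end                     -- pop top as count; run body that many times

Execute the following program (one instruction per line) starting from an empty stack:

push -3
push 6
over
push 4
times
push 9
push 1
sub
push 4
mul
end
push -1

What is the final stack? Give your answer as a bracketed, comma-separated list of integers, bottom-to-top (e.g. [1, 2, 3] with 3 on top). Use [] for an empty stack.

After 'push -3': [-3]
After 'push 6': [-3, 6]
After 'over': [-3, 6, -3]
After 'push 4': [-3, 6, -3, 4]
After 'times': [-3, 6, -3]
After 'push 9': [-3, 6, -3, 9]
After 'push 1': [-3, 6, -3, 9, 1]
After 'sub': [-3, 6, -3, 8]
After 'push 4': [-3, 6, -3, 8, 4]
After 'mul': [-3, 6, -3, 32]
After 'push 9': [-3, 6, -3, 32, 9]
After 'push 1': [-3, 6, -3, 32, 9, 1]
  ...
After 'mul': [-3, 6, -3, 32, 32]
After 'push 9': [-3, 6, -3, 32, 32, 9]
After 'push 1': [-3, 6, -3, 32, 32, 9, 1]
After 'sub': [-3, 6, -3, 32, 32, 8]
After 'push 4': [-3, 6, -3, 32, 32, 8, 4]
After 'mul': [-3, 6, -3, 32, 32, 32]
After 'push 9': [-3, 6, -3, 32, 32, 32, 9]
After 'push 1': [-3, 6, -3, 32, 32, 32, 9, 1]
After 'sub': [-3, 6, -3, 32, 32, 32, 8]
After 'push 4': [-3, 6, -3, 32, 32, 32, 8, 4]
After 'mul': [-3, 6, -3, 32, 32, 32, 32]
After 'push -1': [-3, 6, -3, 32, 32, 32, 32, -1]

Answer: [-3, 6, -3, 32, 32, 32, 32, -1]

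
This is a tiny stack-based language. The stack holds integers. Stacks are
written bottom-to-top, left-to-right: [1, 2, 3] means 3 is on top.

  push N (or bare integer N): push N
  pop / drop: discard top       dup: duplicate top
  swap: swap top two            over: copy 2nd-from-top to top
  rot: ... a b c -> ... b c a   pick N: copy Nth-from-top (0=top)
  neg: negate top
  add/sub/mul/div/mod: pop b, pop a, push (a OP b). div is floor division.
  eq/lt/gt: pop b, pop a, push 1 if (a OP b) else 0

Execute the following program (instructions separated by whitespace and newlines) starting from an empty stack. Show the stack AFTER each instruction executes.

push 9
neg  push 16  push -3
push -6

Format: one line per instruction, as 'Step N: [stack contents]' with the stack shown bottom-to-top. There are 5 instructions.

Step 1: [9]
Step 2: [-9]
Step 3: [-9, 16]
Step 4: [-9, 16, -3]
Step 5: [-9, 16, -3, -6]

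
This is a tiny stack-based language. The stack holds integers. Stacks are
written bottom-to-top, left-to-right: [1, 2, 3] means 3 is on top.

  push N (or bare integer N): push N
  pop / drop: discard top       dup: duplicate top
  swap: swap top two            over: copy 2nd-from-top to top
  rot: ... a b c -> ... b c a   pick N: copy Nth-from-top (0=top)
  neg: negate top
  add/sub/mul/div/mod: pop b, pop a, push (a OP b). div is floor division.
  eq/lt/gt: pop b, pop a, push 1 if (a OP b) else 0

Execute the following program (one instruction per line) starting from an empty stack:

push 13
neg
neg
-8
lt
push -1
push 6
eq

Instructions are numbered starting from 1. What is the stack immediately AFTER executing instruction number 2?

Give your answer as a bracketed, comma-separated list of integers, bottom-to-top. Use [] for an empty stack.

Answer: [-13]

Derivation:
Step 1 ('push 13'): [13]
Step 2 ('neg'): [-13]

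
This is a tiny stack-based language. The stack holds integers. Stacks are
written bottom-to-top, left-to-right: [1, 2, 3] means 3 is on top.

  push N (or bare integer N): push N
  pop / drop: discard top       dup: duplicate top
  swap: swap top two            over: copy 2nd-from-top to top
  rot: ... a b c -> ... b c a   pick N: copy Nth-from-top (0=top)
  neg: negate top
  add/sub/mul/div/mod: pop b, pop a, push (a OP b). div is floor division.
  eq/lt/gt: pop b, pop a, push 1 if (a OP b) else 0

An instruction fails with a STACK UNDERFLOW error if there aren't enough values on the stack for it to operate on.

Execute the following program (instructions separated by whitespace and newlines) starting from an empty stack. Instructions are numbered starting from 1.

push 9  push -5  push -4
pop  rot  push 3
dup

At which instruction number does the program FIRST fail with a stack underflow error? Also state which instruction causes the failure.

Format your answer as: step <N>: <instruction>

Step 1 ('push 9'): stack = [9], depth = 1
Step 2 ('push -5'): stack = [9, -5], depth = 2
Step 3 ('push -4'): stack = [9, -5, -4], depth = 3
Step 4 ('pop'): stack = [9, -5], depth = 2
Step 5 ('rot'): needs 3 value(s) but depth is 2 — STACK UNDERFLOW

Answer: step 5: rot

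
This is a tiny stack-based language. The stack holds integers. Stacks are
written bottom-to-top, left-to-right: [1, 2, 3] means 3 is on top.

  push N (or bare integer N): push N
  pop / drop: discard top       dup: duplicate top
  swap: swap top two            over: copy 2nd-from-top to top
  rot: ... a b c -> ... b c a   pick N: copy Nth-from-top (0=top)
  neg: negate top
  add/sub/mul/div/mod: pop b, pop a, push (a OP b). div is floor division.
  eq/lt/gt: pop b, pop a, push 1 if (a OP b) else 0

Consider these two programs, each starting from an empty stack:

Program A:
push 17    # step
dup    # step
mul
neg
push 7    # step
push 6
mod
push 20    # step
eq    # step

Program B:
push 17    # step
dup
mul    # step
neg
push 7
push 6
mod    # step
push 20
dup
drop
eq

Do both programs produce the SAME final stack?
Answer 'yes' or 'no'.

Program A trace:
  After 'push 17': [17]
  After 'dup': [17, 17]
  After 'mul': [289]
  After 'neg': [-289]
  After 'push 7': [-289, 7]
  After 'push 6': [-289, 7, 6]
  After 'mod': [-289, 1]
  After 'push 20': [-289, 1, 20]
  After 'eq': [-289, 0]
Program A final stack: [-289, 0]

Program B trace:
  After 'push 17': [17]
  After 'dup': [17, 17]
  After 'mul': [289]
  After 'neg': [-289]
  After 'push 7': [-289, 7]
  After 'push 6': [-289, 7, 6]
  After 'mod': [-289, 1]
  After 'push 20': [-289, 1, 20]
  After 'dup': [-289, 1, 20, 20]
  After 'drop': [-289, 1, 20]
  After 'eq': [-289, 0]
Program B final stack: [-289, 0]
Same: yes

Answer: yes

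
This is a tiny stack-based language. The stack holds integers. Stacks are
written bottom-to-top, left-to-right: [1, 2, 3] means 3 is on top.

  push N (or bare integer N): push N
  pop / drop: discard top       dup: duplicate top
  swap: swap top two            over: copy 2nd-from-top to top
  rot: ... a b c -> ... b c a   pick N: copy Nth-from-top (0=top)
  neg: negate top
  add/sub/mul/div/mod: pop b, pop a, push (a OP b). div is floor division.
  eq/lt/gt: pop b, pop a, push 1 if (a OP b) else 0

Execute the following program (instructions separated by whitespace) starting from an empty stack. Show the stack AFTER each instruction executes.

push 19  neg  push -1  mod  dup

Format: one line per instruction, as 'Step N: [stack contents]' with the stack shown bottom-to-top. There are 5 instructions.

Step 1: [19]
Step 2: [-19]
Step 3: [-19, -1]
Step 4: [0]
Step 5: [0, 0]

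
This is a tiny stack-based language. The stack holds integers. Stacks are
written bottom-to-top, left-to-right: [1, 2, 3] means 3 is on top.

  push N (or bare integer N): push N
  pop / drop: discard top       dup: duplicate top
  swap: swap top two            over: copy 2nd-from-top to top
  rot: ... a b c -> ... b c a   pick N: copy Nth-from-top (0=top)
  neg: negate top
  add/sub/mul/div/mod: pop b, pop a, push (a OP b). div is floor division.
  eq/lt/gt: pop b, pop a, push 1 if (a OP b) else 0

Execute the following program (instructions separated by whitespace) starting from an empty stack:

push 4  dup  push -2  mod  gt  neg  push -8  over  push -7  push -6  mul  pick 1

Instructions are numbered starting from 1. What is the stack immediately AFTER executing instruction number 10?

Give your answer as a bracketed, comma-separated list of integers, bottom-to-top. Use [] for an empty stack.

Answer: [-1, -8, -1, -7, -6]

Derivation:
Step 1 ('push 4'): [4]
Step 2 ('dup'): [4, 4]
Step 3 ('push -2'): [4, 4, -2]
Step 4 ('mod'): [4, 0]
Step 5 ('gt'): [1]
Step 6 ('neg'): [-1]
Step 7 ('push -8'): [-1, -8]
Step 8 ('over'): [-1, -8, -1]
Step 9 ('push -7'): [-1, -8, -1, -7]
Step 10 ('push -6'): [-1, -8, -1, -7, -6]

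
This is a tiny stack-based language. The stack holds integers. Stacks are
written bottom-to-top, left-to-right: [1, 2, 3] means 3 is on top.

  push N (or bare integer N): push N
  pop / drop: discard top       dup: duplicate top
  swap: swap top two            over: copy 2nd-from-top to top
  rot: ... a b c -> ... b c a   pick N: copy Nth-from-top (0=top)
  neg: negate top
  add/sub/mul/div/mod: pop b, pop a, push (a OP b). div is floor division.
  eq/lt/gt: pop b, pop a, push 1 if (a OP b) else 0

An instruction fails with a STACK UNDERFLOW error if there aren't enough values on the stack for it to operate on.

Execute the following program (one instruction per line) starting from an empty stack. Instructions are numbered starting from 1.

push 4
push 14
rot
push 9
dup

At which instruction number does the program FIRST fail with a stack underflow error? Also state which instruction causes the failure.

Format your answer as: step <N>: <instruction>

Step 1 ('push 4'): stack = [4], depth = 1
Step 2 ('push 14'): stack = [4, 14], depth = 2
Step 3 ('rot'): needs 3 value(s) but depth is 2 — STACK UNDERFLOW

Answer: step 3: rot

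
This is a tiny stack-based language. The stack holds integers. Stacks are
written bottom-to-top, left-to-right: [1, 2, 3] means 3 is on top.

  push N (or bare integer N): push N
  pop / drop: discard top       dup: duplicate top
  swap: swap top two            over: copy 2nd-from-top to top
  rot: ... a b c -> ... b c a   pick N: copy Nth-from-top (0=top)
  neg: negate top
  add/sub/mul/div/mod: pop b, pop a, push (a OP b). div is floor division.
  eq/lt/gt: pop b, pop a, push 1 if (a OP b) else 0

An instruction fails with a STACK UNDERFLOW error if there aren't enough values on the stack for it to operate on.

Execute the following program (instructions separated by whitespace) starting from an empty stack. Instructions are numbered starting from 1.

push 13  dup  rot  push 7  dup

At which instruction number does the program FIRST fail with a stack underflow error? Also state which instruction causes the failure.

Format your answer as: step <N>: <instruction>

Answer: step 3: rot

Derivation:
Step 1 ('push 13'): stack = [13], depth = 1
Step 2 ('dup'): stack = [13, 13], depth = 2
Step 3 ('rot'): needs 3 value(s) but depth is 2 — STACK UNDERFLOW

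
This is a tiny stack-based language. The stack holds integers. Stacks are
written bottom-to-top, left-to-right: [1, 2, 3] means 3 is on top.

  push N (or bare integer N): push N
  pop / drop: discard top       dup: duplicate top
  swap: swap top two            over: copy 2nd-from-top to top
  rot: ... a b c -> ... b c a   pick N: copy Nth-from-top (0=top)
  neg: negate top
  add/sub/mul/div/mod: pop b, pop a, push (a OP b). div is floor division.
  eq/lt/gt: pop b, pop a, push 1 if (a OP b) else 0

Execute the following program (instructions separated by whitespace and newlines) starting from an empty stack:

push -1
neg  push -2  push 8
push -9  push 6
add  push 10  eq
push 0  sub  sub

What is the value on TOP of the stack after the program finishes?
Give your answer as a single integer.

After 'push -1': [-1]
After 'neg': [1]
After 'push -2': [1, -2]
After 'push 8': [1, -2, 8]
After 'push -9': [1, -2, 8, -9]
After 'push 6': [1, -2, 8, -9, 6]
After 'add': [1, -2, 8, -3]
After 'push 10': [1, -2, 8, -3, 10]
After 'eq': [1, -2, 8, 0]
After 'push 0': [1, -2, 8, 0, 0]
After 'sub': [1, -2, 8, 0]
After 'sub': [1, -2, 8]

Answer: 8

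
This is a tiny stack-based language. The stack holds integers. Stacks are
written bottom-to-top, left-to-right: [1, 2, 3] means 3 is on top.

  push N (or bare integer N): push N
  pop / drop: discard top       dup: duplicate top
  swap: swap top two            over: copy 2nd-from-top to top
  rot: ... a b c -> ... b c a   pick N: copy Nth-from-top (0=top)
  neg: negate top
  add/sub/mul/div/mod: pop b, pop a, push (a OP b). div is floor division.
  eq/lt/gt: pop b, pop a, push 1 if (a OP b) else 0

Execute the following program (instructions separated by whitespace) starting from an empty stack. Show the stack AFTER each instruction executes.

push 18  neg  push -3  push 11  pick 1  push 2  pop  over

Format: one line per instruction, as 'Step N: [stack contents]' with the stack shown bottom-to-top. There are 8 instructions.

Step 1: [18]
Step 2: [-18]
Step 3: [-18, -3]
Step 4: [-18, -3, 11]
Step 5: [-18, -3, 11, -3]
Step 6: [-18, -3, 11, -3, 2]
Step 7: [-18, -3, 11, -3]
Step 8: [-18, -3, 11, -3, 11]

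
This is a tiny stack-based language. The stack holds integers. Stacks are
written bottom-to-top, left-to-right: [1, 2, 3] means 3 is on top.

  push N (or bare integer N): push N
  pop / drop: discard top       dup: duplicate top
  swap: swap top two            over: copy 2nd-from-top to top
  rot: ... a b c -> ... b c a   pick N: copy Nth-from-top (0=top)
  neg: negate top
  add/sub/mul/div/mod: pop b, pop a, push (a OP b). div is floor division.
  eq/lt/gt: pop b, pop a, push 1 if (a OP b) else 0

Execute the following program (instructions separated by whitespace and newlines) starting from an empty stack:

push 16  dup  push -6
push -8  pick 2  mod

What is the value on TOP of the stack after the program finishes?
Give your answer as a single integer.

Answer: 8

Derivation:
After 'push 16': [16]
After 'dup': [16, 16]
After 'push -6': [16, 16, -6]
After 'push -8': [16, 16, -6, -8]
After 'pick 2': [16, 16, -6, -8, 16]
After 'mod': [16, 16, -6, 8]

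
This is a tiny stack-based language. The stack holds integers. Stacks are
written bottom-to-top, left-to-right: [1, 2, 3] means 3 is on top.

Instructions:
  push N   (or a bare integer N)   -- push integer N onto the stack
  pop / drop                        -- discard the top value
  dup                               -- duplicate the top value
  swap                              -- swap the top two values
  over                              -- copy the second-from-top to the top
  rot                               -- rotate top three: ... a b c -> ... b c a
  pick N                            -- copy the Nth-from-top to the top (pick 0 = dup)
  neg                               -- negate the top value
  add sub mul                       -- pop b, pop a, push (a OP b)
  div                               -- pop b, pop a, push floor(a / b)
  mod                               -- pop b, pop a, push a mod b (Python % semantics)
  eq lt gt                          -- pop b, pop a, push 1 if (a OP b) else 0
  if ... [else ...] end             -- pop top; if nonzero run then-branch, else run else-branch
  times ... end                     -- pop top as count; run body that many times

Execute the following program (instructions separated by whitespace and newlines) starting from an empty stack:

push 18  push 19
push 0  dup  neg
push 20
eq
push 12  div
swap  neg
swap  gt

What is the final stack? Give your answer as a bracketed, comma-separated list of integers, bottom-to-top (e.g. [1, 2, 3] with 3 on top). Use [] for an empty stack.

Answer: [18, 19, 0]

Derivation:
After 'push 18': [18]
After 'push 19': [18, 19]
After 'push 0': [18, 19, 0]
After 'dup': [18, 19, 0, 0]
After 'neg': [18, 19, 0, 0]
After 'push 20': [18, 19, 0, 0, 20]
After 'eq': [18, 19, 0, 0]
After 'push 12': [18, 19, 0, 0, 12]
After 'div': [18, 19, 0, 0]
After 'swap': [18, 19, 0, 0]
After 'neg': [18, 19, 0, 0]
After 'swap': [18, 19, 0, 0]
After 'gt': [18, 19, 0]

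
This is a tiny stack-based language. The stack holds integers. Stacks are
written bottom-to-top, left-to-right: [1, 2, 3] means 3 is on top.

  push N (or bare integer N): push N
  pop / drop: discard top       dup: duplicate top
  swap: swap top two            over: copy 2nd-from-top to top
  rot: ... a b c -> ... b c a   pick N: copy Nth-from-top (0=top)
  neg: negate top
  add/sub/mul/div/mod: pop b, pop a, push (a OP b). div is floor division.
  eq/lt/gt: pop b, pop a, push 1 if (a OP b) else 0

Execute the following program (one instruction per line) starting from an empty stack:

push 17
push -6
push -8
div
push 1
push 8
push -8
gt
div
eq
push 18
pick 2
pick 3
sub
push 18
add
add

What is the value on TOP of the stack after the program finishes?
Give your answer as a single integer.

Answer: 36

Derivation:
After 'push 17': [17]
After 'push -6': [17, -6]
After 'push -8': [17, -6, -8]
After 'div': [17, 0]
After 'push 1': [17, 0, 1]
After 'push 8': [17, 0, 1, 8]
After 'push -8': [17, 0, 1, 8, -8]
After 'gt': [17, 0, 1, 1]
After 'div': [17, 0, 1]
After 'eq': [17, 0]
After 'push 18': [17, 0, 18]
After 'pick 2': [17, 0, 18, 17]
After 'pick 3': [17, 0, 18, 17, 17]
After 'sub': [17, 0, 18, 0]
After 'push 18': [17, 0, 18, 0, 18]
After 'add': [17, 0, 18, 18]
After 'add': [17, 0, 36]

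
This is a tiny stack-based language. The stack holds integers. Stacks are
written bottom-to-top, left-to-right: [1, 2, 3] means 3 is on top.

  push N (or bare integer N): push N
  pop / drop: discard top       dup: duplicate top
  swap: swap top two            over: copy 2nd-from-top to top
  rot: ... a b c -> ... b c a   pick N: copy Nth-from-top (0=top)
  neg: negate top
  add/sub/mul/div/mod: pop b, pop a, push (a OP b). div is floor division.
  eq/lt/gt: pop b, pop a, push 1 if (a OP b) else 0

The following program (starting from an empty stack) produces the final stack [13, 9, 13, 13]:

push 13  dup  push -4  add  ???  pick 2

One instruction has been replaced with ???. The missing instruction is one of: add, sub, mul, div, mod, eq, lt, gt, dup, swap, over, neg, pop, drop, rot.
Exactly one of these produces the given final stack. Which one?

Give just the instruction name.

Stack before ???: [13, 9]
Stack after ???:  [13, 9, 13]
The instruction that transforms [13, 9] -> [13, 9, 13] is: over

Answer: over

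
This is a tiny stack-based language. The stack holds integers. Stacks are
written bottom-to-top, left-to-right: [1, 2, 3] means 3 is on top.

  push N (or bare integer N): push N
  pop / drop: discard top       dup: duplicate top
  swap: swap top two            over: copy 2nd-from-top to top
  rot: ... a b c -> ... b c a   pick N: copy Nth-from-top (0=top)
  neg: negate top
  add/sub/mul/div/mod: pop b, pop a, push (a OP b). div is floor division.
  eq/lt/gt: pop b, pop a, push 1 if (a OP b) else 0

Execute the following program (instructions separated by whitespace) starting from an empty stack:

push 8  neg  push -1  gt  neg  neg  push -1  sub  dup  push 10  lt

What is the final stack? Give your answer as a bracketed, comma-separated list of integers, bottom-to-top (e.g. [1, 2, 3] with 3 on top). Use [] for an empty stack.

Answer: [1, 1]

Derivation:
After 'push 8': [8]
After 'neg': [-8]
After 'push -1': [-8, -1]
After 'gt': [0]
After 'neg': [0]
After 'neg': [0]
After 'push -1': [0, -1]
After 'sub': [1]
After 'dup': [1, 1]
After 'push 10': [1, 1, 10]
After 'lt': [1, 1]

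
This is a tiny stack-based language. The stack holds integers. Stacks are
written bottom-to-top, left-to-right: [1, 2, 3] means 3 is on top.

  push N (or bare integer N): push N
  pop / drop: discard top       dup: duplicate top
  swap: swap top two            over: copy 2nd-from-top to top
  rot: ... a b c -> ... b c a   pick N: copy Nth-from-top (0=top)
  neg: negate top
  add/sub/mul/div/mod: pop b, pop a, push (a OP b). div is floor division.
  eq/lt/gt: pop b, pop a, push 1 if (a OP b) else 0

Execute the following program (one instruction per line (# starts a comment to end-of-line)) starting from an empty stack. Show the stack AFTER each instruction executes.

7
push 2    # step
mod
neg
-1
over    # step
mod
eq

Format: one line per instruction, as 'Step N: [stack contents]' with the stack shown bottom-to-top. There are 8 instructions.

Step 1: [7]
Step 2: [7, 2]
Step 3: [1]
Step 4: [-1]
Step 5: [-1, -1]
Step 6: [-1, -1, -1]
Step 7: [-1, 0]
Step 8: [0]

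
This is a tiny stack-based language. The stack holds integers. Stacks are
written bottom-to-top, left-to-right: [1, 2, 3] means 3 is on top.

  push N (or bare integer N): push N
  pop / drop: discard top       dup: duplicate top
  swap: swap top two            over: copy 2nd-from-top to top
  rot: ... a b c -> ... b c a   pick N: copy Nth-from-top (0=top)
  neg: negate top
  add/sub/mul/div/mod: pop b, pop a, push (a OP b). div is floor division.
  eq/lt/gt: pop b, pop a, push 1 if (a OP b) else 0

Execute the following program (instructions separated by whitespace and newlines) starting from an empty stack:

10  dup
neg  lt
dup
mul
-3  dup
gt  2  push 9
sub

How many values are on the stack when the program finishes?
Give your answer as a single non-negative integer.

After 'push 10': stack = [10] (depth 1)
After 'dup': stack = [10, 10] (depth 2)
After 'neg': stack = [10, -10] (depth 2)
After 'lt': stack = [0] (depth 1)
After 'dup': stack = [0, 0] (depth 2)
After 'mul': stack = [0] (depth 1)
After 'push -3': stack = [0, -3] (depth 2)
After 'dup': stack = [0, -3, -3] (depth 3)
After 'gt': stack = [0, 0] (depth 2)
After 'push 2': stack = [0, 0, 2] (depth 3)
After 'push 9': stack = [0, 0, 2, 9] (depth 4)
After 'sub': stack = [0, 0, -7] (depth 3)

Answer: 3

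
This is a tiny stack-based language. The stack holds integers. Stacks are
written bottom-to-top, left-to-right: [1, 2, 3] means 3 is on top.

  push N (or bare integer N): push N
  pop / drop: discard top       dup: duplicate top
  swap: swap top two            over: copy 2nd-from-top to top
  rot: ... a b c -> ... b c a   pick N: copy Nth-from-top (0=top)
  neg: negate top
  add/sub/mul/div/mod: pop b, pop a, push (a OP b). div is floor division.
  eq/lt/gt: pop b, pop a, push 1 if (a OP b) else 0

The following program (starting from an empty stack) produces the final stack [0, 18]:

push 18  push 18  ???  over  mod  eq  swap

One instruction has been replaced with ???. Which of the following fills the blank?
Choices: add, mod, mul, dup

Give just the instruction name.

Stack before ???: [18, 18]
Stack after ???:  [18, 18, 18]
Checking each choice:
  add: stack underflow (need 2, have 1)
  mod: stack underflow (need 2, have 1)
  mul: stack underflow (need 2, have 1)
  dup: MATCH


Answer: dup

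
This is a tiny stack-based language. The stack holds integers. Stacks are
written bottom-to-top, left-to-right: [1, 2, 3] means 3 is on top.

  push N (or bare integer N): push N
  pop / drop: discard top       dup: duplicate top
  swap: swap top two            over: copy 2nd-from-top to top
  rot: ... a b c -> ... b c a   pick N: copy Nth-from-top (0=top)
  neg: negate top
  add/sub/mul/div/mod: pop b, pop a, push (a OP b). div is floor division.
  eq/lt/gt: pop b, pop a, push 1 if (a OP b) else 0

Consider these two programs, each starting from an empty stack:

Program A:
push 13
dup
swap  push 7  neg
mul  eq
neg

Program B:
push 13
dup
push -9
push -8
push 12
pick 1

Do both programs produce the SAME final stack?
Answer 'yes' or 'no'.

Program A trace:
  After 'push 13': [13]
  After 'dup': [13, 13]
  After 'swap': [13, 13]
  After 'push 7': [13, 13, 7]
  After 'neg': [13, 13, -7]
  After 'mul': [13, -91]
  After 'eq': [0]
  After 'neg': [0]
Program A final stack: [0]

Program B trace:
  After 'push 13': [13]
  After 'dup': [13, 13]
  After 'push -9': [13, 13, -9]
  After 'push -8': [13, 13, -9, -8]
  After 'push 12': [13, 13, -9, -8, 12]
  After 'pick 1': [13, 13, -9, -8, 12, -8]
Program B final stack: [13, 13, -9, -8, 12, -8]
Same: no

Answer: no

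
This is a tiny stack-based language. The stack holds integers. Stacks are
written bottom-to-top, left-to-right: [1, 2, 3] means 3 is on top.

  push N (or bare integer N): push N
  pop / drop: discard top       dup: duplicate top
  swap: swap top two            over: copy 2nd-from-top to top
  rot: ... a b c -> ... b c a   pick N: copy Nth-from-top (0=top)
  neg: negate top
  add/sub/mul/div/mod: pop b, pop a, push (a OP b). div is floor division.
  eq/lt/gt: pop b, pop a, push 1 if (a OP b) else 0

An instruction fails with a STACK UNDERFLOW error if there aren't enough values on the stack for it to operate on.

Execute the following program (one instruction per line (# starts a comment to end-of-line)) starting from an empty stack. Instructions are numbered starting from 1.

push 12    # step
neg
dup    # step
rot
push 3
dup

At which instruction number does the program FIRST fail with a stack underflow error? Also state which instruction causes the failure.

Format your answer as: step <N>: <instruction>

Answer: step 4: rot

Derivation:
Step 1 ('push 12'): stack = [12], depth = 1
Step 2 ('neg'): stack = [-12], depth = 1
Step 3 ('dup'): stack = [-12, -12], depth = 2
Step 4 ('rot'): needs 3 value(s) but depth is 2 — STACK UNDERFLOW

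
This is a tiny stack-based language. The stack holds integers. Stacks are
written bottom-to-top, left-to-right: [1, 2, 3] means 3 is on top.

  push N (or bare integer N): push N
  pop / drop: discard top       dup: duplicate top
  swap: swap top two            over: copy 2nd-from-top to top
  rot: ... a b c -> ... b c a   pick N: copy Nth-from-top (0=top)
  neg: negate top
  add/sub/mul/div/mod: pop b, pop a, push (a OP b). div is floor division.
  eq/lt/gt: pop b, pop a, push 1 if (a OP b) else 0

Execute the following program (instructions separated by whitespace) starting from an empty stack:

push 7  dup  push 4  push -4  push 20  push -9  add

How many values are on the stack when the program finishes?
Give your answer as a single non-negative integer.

After 'push 7': stack = [7] (depth 1)
After 'dup': stack = [7, 7] (depth 2)
After 'push 4': stack = [7, 7, 4] (depth 3)
After 'push -4': stack = [7, 7, 4, -4] (depth 4)
After 'push 20': stack = [7, 7, 4, -4, 20] (depth 5)
After 'push -9': stack = [7, 7, 4, -4, 20, -9] (depth 6)
After 'add': stack = [7, 7, 4, -4, 11] (depth 5)

Answer: 5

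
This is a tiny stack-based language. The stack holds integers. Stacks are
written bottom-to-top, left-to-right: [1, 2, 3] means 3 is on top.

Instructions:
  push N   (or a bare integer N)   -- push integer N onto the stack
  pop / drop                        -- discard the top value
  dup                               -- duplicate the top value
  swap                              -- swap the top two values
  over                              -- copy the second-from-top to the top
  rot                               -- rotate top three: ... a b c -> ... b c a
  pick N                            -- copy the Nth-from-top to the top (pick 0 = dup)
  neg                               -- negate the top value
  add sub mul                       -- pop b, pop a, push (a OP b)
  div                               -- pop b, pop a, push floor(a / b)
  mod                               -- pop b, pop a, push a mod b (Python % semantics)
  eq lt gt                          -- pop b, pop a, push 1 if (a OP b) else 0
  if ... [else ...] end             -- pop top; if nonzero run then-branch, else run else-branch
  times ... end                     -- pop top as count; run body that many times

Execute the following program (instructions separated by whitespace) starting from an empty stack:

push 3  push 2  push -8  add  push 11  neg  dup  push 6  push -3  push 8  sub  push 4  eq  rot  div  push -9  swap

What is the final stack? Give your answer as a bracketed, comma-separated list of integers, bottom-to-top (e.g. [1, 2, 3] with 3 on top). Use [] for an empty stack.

Answer: [3, -6, -11, 6, -9, 0]

Derivation:
After 'push 3': [3]
After 'push 2': [3, 2]
After 'push -8': [3, 2, -8]
After 'add': [3, -6]
After 'push 11': [3, -6, 11]
After 'neg': [3, -6, -11]
After 'dup': [3, -6, -11, -11]
After 'push 6': [3, -6, -11, -11, 6]
After 'push -3': [3, -6, -11, -11, 6, -3]
After 'push 8': [3, -6, -11, -11, 6, -3, 8]
After 'sub': [3, -6, -11, -11, 6, -11]
After 'push 4': [3, -6, -11, -11, 6, -11, 4]
After 'eq': [3, -6, -11, -11, 6, 0]
After 'rot': [3, -6, -11, 6, 0, -11]
After 'div': [3, -6, -11, 6, 0]
After 'push -9': [3, -6, -11, 6, 0, -9]
After 'swap': [3, -6, -11, 6, -9, 0]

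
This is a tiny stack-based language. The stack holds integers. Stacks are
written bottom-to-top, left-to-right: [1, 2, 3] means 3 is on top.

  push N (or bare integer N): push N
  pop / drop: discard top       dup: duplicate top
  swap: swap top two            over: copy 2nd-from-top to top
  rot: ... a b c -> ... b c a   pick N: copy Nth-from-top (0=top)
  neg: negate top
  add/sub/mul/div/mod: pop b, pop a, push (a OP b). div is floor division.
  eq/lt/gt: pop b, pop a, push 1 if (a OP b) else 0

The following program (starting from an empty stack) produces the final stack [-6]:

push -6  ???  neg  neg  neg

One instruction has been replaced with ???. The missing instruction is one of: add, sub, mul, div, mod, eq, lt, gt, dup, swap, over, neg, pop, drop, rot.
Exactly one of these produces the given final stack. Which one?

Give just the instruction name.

Stack before ???: [-6]
Stack after ???:  [6]
The instruction that transforms [-6] -> [6] is: neg

Answer: neg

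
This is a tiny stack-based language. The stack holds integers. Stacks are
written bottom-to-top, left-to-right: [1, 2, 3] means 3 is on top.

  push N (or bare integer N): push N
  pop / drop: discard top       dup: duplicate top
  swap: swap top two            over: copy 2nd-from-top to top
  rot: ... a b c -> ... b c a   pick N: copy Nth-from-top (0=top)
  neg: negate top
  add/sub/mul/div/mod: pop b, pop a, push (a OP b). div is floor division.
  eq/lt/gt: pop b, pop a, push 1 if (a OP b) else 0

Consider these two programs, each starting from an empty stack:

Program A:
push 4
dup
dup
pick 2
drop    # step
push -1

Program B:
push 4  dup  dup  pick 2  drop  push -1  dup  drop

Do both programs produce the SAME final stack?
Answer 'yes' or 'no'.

Program A trace:
  After 'push 4': [4]
  After 'dup': [4, 4]
  After 'dup': [4, 4, 4]
  After 'pick 2': [4, 4, 4, 4]
  After 'drop': [4, 4, 4]
  After 'push -1': [4, 4, 4, -1]
Program A final stack: [4, 4, 4, -1]

Program B trace:
  After 'push 4': [4]
  After 'dup': [4, 4]
  After 'dup': [4, 4, 4]
  After 'pick 2': [4, 4, 4, 4]
  After 'drop': [4, 4, 4]
  After 'push -1': [4, 4, 4, -1]
  After 'dup': [4, 4, 4, -1, -1]
  After 'drop': [4, 4, 4, -1]
Program B final stack: [4, 4, 4, -1]
Same: yes

Answer: yes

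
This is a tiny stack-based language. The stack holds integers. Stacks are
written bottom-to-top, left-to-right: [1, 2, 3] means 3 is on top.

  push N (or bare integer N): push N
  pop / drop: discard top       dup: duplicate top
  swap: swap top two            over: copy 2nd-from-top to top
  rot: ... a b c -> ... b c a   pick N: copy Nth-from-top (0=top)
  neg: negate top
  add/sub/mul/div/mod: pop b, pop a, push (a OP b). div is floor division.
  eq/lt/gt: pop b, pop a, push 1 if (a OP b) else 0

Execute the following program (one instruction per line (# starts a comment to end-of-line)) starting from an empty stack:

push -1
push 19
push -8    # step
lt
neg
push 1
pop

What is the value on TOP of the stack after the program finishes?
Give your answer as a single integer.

After 'push -1': [-1]
After 'push 19': [-1, 19]
After 'push -8': [-1, 19, -8]
After 'lt': [-1, 0]
After 'neg': [-1, 0]
After 'push 1': [-1, 0, 1]
After 'pop': [-1, 0]

Answer: 0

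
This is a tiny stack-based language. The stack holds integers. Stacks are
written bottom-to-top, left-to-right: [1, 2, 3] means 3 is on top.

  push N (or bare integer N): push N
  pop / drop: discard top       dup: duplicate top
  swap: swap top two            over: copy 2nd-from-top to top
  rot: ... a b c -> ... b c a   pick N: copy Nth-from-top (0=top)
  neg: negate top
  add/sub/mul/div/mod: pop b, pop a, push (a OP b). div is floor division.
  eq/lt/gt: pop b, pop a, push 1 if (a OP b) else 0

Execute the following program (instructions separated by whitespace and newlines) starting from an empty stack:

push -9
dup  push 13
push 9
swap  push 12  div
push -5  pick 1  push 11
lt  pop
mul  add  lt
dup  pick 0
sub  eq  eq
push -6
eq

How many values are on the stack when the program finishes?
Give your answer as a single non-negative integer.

Answer: 1

Derivation:
After 'push -9': stack = [-9] (depth 1)
After 'dup': stack = [-9, -9] (depth 2)
After 'push 13': stack = [-9, -9, 13] (depth 3)
After 'push 9': stack = [-9, -9, 13, 9] (depth 4)
After 'swap': stack = [-9, -9, 9, 13] (depth 4)
After 'push 12': stack = [-9, -9, 9, 13, 12] (depth 5)
After 'div': stack = [-9, -9, 9, 1] (depth 4)
After 'push -5': stack = [-9, -9, 9, 1, -5] (depth 5)
After 'pick 1': stack = [-9, -9, 9, 1, -5, 1] (depth 6)
After 'push 11': stack = [-9, -9, 9, 1, -5, 1, 11] (depth 7)
  ...
After 'mul': stack = [-9, -9, 9, -5] (depth 4)
After 'add': stack = [-9, -9, 4] (depth 3)
After 'lt': stack = [-9, 1] (depth 2)
After 'dup': stack = [-9, 1, 1] (depth 3)
After 'pick 0': stack = [-9, 1, 1, 1] (depth 4)
After 'sub': stack = [-9, 1, 0] (depth 3)
After 'eq': stack = [-9, 0] (depth 2)
After 'eq': stack = [0] (depth 1)
After 'push -6': stack = [0, -6] (depth 2)
After 'eq': stack = [0] (depth 1)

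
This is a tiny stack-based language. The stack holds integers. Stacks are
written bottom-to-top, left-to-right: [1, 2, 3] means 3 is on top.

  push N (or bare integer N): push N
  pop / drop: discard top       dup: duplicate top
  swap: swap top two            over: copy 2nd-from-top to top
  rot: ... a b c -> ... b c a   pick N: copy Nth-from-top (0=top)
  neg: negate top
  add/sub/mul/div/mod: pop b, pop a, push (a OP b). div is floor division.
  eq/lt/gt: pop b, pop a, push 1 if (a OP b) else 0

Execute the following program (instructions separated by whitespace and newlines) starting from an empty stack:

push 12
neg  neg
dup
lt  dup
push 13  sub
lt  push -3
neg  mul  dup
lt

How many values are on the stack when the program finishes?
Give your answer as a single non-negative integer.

Answer: 1

Derivation:
After 'push 12': stack = [12] (depth 1)
After 'neg': stack = [-12] (depth 1)
After 'neg': stack = [12] (depth 1)
After 'dup': stack = [12, 12] (depth 2)
After 'lt': stack = [0] (depth 1)
After 'dup': stack = [0, 0] (depth 2)
After 'push 13': stack = [0, 0, 13] (depth 3)
After 'sub': stack = [0, -13] (depth 2)
After 'lt': stack = [0] (depth 1)
After 'push -3': stack = [0, -3] (depth 2)
After 'neg': stack = [0, 3] (depth 2)
After 'mul': stack = [0] (depth 1)
After 'dup': stack = [0, 0] (depth 2)
After 'lt': stack = [0] (depth 1)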